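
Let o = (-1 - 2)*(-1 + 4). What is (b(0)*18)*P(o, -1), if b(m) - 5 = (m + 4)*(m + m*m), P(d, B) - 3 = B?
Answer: 180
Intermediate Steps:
o = -9 (o = -3*3 = -9)
P(d, B) = 3 + B
b(m) = 5 + (4 + m)*(m + m²) (b(m) = 5 + (m + 4)*(m + m*m) = 5 + (4 + m)*(m + m²))
(b(0)*18)*P(o, -1) = ((5 + 0³ + 4*0 + 5*0²)*18)*(3 - 1) = ((5 + 0 + 0 + 5*0)*18)*2 = ((5 + 0 + 0 + 0)*18)*2 = (5*18)*2 = 90*2 = 180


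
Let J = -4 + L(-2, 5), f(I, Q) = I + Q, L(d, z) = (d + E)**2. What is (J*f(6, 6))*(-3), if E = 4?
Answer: 0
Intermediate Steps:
L(d, z) = (4 + d)**2 (L(d, z) = (d + 4)**2 = (4 + d)**2)
J = 0 (J = -4 + (4 - 2)**2 = -4 + 2**2 = -4 + 4 = 0)
(J*f(6, 6))*(-3) = (0*(6 + 6))*(-3) = (0*12)*(-3) = 0*(-3) = 0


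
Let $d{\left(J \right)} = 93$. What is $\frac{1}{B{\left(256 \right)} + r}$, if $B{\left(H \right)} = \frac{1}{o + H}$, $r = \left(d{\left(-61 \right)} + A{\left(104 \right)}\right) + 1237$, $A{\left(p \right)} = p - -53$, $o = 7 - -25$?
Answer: $\frac{288}{428257} \approx 0.00067249$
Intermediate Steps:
$o = 32$ ($o = 7 + 25 = 32$)
$A{\left(p \right)} = 53 + p$ ($A{\left(p \right)} = p + 53 = 53 + p$)
$r = 1487$ ($r = \left(93 + \left(53 + 104\right)\right) + 1237 = \left(93 + 157\right) + 1237 = 250 + 1237 = 1487$)
$B{\left(H \right)} = \frac{1}{32 + H}$
$\frac{1}{B{\left(256 \right)} + r} = \frac{1}{\frac{1}{32 + 256} + 1487} = \frac{1}{\frac{1}{288} + 1487} = \frac{1}{\frac{428257}{288}} = \frac{288}{428257}$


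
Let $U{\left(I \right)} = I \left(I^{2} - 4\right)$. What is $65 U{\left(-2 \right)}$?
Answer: $0$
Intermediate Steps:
$U{\left(I \right)} = I \left(-4 + I^{2}\right)$
$65 U{\left(-2 \right)} = 65 \left(- 2 \left(-4 + \left(-2\right)^{2}\right)\right) = 65 \left(- 2 \left(-4 + 4\right)\right) = 65 \left(\left(-2\right) 0\right) = 65 \cdot 0 = 0$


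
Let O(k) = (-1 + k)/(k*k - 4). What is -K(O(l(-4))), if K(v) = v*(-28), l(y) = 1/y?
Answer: 80/9 ≈ 8.8889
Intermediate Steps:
O(k) = (-1 + k)/(-4 + k**2) (O(k) = (-1 + k)/(k**2 - 4) = (-1 + k)/(-4 + k**2))
K(v) = -28*v
-K(O(l(-4))) = -(-28)*(-1 + 1/(-4))/(-4 + (1/(-4))**2) = -(-28)*(-1 - 1/4)/(-4 + (-1/4)**2) = -(-28)*-5/4/(-4 + 1/16) = -(-28)*-5/4/(-63/16) = -(-28)*(-16/63*(-5/4)) = -(-28)*20/63 = -1*(-80/9) = 80/9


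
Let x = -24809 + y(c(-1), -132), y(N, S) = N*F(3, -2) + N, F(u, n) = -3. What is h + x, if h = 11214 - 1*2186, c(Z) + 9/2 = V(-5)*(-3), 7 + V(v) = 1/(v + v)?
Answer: -79073/5 ≈ -15815.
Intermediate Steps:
V(v) = -7 + 1/(2*v) (V(v) = -7 + 1/(v + v) = -7 + 1/(2*v))
c(Z) = 84/5 (c(Z) = -9/2 + (-7 + (½)/(-5))*(-3) = -9/2 + (-7 + (½)*(-⅕))*(-3) = -9/2 + (-7 - ⅒)*(-3) = -9/2 - 71/10*(-3) = -9/2 + 213/10 = 84/5)
y(N, S) = -2*N (y(N, S) = N*(-3) + N = -3*N + N = -2*N)
h = 9028 (h = 11214 - 2186 = 9028)
x = -124213/5 (x = -24809 - 2*84/5 = -24809 - 168/5 = -124213/5 ≈ -24843.)
h + x = 9028 - 124213/5 = -79073/5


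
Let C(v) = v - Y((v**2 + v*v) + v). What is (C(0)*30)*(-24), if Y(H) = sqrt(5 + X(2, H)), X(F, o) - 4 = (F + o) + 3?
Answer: 720*sqrt(14) ≈ 2694.0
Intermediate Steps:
X(F, o) = 7 + F + o (X(F, o) = 4 + ((F + o) + 3) = 4 + (3 + F + o) = 7 + F + o)
Y(H) = sqrt(14 + H) (Y(H) = sqrt(5 + (7 + 2 + H)) = sqrt(5 + (9 + H)) = sqrt(14 + H))
C(v) = v - sqrt(14 + v + 2*v**2) (C(v) = v - sqrt(14 + ((v**2 + v*v) + v)) = v - sqrt(14 + ((v**2 + v**2) + v)) = v - sqrt(14 + (2*v**2 + v)) = v - sqrt(14 + (v + 2*v**2)) = v - sqrt(14 + v + 2*v**2))
(C(0)*30)*(-24) = ((0 - sqrt(14 + 0*(1 + 2*0)))*30)*(-24) = ((0 - sqrt(14 + 0*(1 + 0)))*30)*(-24) = ((0 - sqrt(14 + 0*1))*30)*(-24) = ((0 - sqrt(14 + 0))*30)*(-24) = ((0 - sqrt(14))*30)*(-24) = (-sqrt(14)*30)*(-24) = -30*sqrt(14)*(-24) = 720*sqrt(14)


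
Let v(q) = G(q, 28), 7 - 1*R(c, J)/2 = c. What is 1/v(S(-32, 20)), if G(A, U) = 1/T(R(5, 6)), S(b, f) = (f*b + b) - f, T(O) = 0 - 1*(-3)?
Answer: 3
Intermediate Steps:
R(c, J) = 14 - 2*c
T(O) = 3 (T(O) = 0 + 3 = 3)
S(b, f) = b - f + b*f (S(b, f) = (b*f + b) - f = (b + b*f) - f = b - f + b*f)
G(A, U) = ⅓ (G(A, U) = 1/3 = ⅓)
v(q) = ⅓
1/v(S(-32, 20)) = 1/(⅓) = 3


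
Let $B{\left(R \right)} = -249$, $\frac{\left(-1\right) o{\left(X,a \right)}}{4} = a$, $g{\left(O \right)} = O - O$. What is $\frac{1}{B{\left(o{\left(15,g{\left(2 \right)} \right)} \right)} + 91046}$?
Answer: $\frac{1}{90797} \approx 1.1014 \cdot 10^{-5}$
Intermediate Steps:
$g{\left(O \right)} = 0$
$o{\left(X,a \right)} = - 4 a$
$\frac{1}{B{\left(o{\left(15,g{\left(2 \right)} \right)} \right)} + 91046} = \frac{1}{-249 + 91046} = \frac{1}{90797}$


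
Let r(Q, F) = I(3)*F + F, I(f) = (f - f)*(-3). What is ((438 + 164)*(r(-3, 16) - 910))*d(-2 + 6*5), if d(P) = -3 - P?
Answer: 16683828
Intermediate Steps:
I(f) = 0 (I(f) = 0*(-3) = 0)
r(Q, F) = F (r(Q, F) = 0*F + F = 0 + F = F)
((438 + 164)*(r(-3, 16) - 910))*d(-2 + 6*5) = ((438 + 164)*(16 - 910))*(-3 - (-2 + 6*5)) = (602*(-894))*(-3 - (-2 + 30)) = -538188*(-3 - 1*28) = -538188*(-3 - 28) = -538188*(-31) = 16683828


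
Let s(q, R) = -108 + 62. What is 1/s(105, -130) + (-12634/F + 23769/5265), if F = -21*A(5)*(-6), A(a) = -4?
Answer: 11136529/376740 ≈ 29.560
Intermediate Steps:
s(q, R) = -46
F = -504 (F = -21*(-4)*(-6) = 84*(-6) = -504)
1/s(105, -130) + (-12634/F + 23769/5265) = 1/(-46) + (-12634/(-504) + 23769/5265) = -1/46 + (-12634*(-1/504) + 23769*(1/5265)) = -1/46 + (6317/252 + 2641/585) = -1/46 + 484553/16380 = 11136529/376740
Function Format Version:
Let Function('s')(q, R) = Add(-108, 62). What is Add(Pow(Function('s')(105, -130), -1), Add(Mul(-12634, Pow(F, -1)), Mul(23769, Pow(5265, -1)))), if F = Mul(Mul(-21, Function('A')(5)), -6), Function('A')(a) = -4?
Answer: Rational(11136529, 376740) ≈ 29.560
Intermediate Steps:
Function('s')(q, R) = -46
F = -504 (F = Mul(Mul(-21, -4), -6) = Mul(84, -6) = -504)
Add(Pow(Function('s')(105, -130), -1), Add(Mul(-12634, Pow(F, -1)), Mul(23769, Pow(5265, -1)))) = Add(Pow(-46, -1), Add(Mul(-12634, Pow(-504, -1)), Mul(23769, Pow(5265, -1)))) = Add(Rational(-1, 46), Add(Mul(-12634, Rational(-1, 504)), Mul(23769, Rational(1, 5265)))) = Add(Rational(-1, 46), Add(Rational(6317, 252), Rational(2641, 585))) = Add(Rational(-1, 46), Rational(484553, 16380)) = Rational(11136529, 376740)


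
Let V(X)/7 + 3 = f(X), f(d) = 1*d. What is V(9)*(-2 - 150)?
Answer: -6384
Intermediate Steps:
f(d) = d
V(X) = -21 + 7*X
V(9)*(-2 - 150) = (-21 + 7*9)*(-2 - 150) = (-21 + 63)*(-152) = 42*(-152) = -6384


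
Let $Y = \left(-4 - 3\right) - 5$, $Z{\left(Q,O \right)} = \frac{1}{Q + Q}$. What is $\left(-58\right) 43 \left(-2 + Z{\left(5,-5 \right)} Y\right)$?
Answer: $\frac{39904}{5} \approx 7980.8$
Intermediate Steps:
$Z{\left(Q,O \right)} = \frac{1}{2 Q}$
$Y = -12$ ($Y = -7 - 5 = -12$)
$\left(-58\right) 43 \left(-2 + Z{\left(5,-5 \right)} Y\right) = \left(-58\right) 43 \left(-2 + \frac{1}{2 \cdot 5} \left(-12\right)\right) = - 2494 \left(-2 + \frac{1}{2} \cdot \frac{1}{5} \left(-12\right)\right) = - 2494 \left(-2 + \frac{1}{10} \left(-12\right)\right) = - 2494 \left(-2 - \frac{6}{5}\right) = \left(-2494\right) \left(- \frac{16}{5}\right) = \frac{39904}{5}$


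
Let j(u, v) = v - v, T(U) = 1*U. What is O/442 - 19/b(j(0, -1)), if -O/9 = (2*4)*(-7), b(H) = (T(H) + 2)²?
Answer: -3191/884 ≈ -3.6097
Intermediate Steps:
T(U) = U
j(u, v) = 0
b(H) = (2 + H)² (b(H) = (H + 2)² = (2 + H)²)
O = 504 (O = -9*2*4*(-7) = -72*(-7) = -9*(-56) = 504)
O/442 - 19/b(j(0, -1)) = 504/442 - 19/(2 + 0)² = 504*(1/442) - 19/(2²) = 252/221 - 19/4 = -3191/884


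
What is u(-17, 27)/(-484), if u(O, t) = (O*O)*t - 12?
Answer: -7791/484 ≈ -16.097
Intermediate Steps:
u(O, t) = -12 + t*O**2 (u(O, t) = O**2*t - 12 = t*O**2 - 12 = -12 + t*O**2)
u(-17, 27)/(-484) = (-12 + 27*(-17)**2)/(-484) = (-12 + 27*289)*(-1/484) = (-12 + 7803)*(-1/484) = 7791*(-1/484) = -7791/484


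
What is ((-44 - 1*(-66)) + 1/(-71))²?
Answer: 2436721/5041 ≈ 483.38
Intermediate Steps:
((-44 - 1*(-66)) + 1/(-71))² = ((-44 + 66) - 1/71)² = (22 - 1/71)² = (1561/71)² = 2436721/5041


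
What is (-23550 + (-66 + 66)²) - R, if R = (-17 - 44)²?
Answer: -27271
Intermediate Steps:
R = 3721 (R = (-61)² = 3721)
(-23550 + (-66 + 66)²) - R = (-23550 + (-66 + 66)²) - 1*3721 = (-23550 + 0²) - 3721 = (-23550 + 0) - 3721 = -23550 - 3721 = -27271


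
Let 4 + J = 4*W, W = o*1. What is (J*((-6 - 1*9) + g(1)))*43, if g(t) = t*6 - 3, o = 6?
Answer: -10320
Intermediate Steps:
g(t) = -3 + 6*t (g(t) = 6*t - 3 = -3 + 6*t)
W = 6 (W = 6*1 = 6)
J = 20 (J = -4 + 4*6 = -4 + 24 = 20)
(J*((-6 - 1*9) + g(1)))*43 = (20*((-6 - 1*9) + (-3 + 6*1)))*43 = (20*((-6 - 9) + (-3 + 6)))*43 = (20*(-15 + 3))*43 = (20*(-12))*43 = -240*43 = -10320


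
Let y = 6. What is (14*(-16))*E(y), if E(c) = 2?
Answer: -448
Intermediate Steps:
(14*(-16))*E(y) = (14*(-16))*2 = -224*2 = -448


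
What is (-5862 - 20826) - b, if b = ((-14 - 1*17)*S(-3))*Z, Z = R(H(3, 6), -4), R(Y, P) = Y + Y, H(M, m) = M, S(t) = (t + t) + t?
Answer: -28362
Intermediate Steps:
S(t) = 3*t (S(t) = 2*t + t = 3*t)
R(Y, P) = 2*Y
Z = 6 (Z = 2*3 = 6)
b = 1674 (b = ((-14 - 1*17)*(3*(-3)))*6 = ((-14 - 17)*(-9))*6 = -31*(-9)*6 = 279*6 = 1674)
(-5862 - 20826) - b = (-5862 - 20826) - 1*1674 = -26688 - 1674 = -28362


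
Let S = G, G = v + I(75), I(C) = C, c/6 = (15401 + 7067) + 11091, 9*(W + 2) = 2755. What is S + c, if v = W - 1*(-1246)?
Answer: 1826812/9 ≈ 2.0298e+5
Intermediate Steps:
W = 2737/9 (W = -2 + (⅑)*2755 = -2 + 2755/9 = 2737/9 ≈ 304.11)
c = 201354 (c = 6*((15401 + 7067) + 11091) = 6*(22468 + 11091) = 6*33559 = 201354)
v = 13951/9 (v = 2737/9 - 1*(-1246) = 2737/9 + 1246 = 13951/9 ≈ 1550.1)
G = 14626/9 (G = 13951/9 + 75 = 14626/9 ≈ 1625.1)
S = 14626/9 ≈ 1625.1
S + c = 14626/9 + 201354 = 1826812/9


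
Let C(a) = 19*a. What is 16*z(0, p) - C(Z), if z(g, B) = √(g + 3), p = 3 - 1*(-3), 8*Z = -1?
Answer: 19/8 + 16*√3 ≈ 30.088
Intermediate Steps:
Z = -⅛ (Z = (⅛)*(-1) = -⅛ ≈ -0.12500)
p = 6 (p = 3 + 3 = 6)
z(g, B) = √(3 + g)
16*z(0, p) - C(Z) = 16*√(3 + 0) - 19*(-1)/8 = 16*√3 - 1*(-19/8) = 16*√3 + 19/8 = 19/8 + 16*√3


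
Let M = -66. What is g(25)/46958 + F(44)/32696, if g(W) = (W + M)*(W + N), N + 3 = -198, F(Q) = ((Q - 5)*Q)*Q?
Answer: 236340698/95958673 ≈ 2.4629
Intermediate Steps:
F(Q) = Q²*(-5 + Q) (F(Q) = ((-5 + Q)*Q)*Q = (Q*(-5 + Q))*Q = Q²*(-5 + Q))
N = -201 (N = -3 - 198 = -201)
g(W) = (-201 + W)*(-66 + W) (g(W) = (W - 66)*(W - 201) = (-66 + W)*(-201 + W) = (-201 + W)*(-66 + W))
g(25)/46958 + F(44)/32696 = (13266 + 25² - 267*25)/46958 + (44²*(-5 + 44))/32696 = (13266 + 625 - 6675)*(1/46958) + (1936*39)*(1/32696) = 7216*(1/46958) + 75504*(1/32696) = 3608/23479 + 9438/4087 = 236340698/95958673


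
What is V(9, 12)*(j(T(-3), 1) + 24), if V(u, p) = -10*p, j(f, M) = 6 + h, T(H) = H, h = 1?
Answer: -3720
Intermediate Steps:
j(f, M) = 7 (j(f, M) = 6 + 1 = 7)
V(9, 12)*(j(T(-3), 1) + 24) = (-10*12)*(7 + 24) = -120*31 = -3720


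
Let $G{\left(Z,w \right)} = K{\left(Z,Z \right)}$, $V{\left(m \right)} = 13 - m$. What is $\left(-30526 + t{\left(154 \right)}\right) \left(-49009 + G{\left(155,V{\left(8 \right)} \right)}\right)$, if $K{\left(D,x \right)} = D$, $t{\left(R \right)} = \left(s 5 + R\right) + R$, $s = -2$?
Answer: $1476758712$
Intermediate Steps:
$t{\left(R \right)} = -10 + 2 R$ ($t{\left(R \right)} = \left(\left(-2\right) 5 + R\right) + R = \left(-10 + R\right) + R = -10 + 2 R$)
$G{\left(Z,w \right)} = Z$
$\left(-30526 + t{\left(154 \right)}\right) \left(-49009 + G{\left(155,V{\left(8 \right)} \right)}\right) = \left(-30526 + \left(-10 + 2 \cdot 154\right)\right) \left(-49009 + 155\right) = \left(-30526 + \left(-10 + 308\right)\right) \left(-48854\right) = \left(-30526 + 298\right) \left(-48854\right) = \left(-30228\right) \left(-48854\right) = 1476758712$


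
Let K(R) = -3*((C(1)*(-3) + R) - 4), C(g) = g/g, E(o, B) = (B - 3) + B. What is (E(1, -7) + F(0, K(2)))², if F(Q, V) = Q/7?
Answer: 289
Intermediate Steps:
E(o, B) = -3 + 2*B (E(o, B) = (-3 + B) + B = -3 + 2*B)
C(g) = 1
K(R) = 21 - 3*R (K(R) = -3*((1*(-3) + R) - 4) = -3*((-3 + R) - 4) = -3*(-7 + R) = 21 - 3*R)
F(Q, V) = Q/7 (F(Q, V) = Q*(⅐) = Q/7)
(E(1, -7) + F(0, K(2)))² = ((-3 + 2*(-7)) + (⅐)*0)² = ((-3 - 14) + 0)² = (-17 + 0)² = (-17)² = 289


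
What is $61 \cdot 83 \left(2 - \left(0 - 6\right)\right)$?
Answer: $40504$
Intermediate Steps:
$61 \cdot 83 \left(2 - \left(0 - 6\right)\right) = 5063 \left(2 - \left(0 - 6\right)\right) = 5063 \left(2 - -6\right) = 5063 \left(2 + 6\right) = 5063 \cdot 8 = 40504$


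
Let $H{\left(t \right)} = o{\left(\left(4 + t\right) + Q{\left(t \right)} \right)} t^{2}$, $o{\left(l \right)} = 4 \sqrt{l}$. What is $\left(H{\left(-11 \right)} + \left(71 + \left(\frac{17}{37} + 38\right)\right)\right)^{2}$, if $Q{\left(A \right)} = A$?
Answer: $- \frac{5756133852}{1369} + \frac{11761200 i \sqrt{2}}{37} \approx -4.2046 \cdot 10^{6} + 4.4954 \cdot 10^{5} i$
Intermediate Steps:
$H{\left(t \right)} = 4 t^{2} \sqrt{4 + 2 t}$ ($H{\left(t \right)} = 4 \sqrt{\left(4 + t\right) + t} t^{2} = 4 \sqrt{4 + 2 t} t^{2} = 4 t^{2} \sqrt{4 + 2 t}$)
$\left(H{\left(-11 \right)} + \left(71 + \left(\frac{17}{37} + 38\right)\right)\right)^{2} = \left(4 \left(-11\right)^{2} \sqrt{4 + 2 \left(-11\right)} + \left(71 + \left(\frac{17}{37} + 38\right)\right)\right)^{2} = \left(4 \cdot 121 \sqrt{4 - 22} + \left(71 + \left(17 \cdot \frac{1}{37} + 38\right)\right)\right)^{2} = \left(4 \cdot 121 \sqrt{-18} + \left(71 + \left(\frac{17}{37} + 38\right)\right)\right)^{2} = \left(4 \cdot 121 \cdot 3 i \sqrt{2} + \left(71 + \frac{1423}{37}\right)\right)^{2} = \left(1452 i \sqrt{2} + \frac{4050}{37}\right)^{2} = \left(\frac{4050}{37} + 1452 i \sqrt{2}\right)^{2}$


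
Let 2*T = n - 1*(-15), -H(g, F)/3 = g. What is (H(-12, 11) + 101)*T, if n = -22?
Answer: -959/2 ≈ -479.50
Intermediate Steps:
H(g, F) = -3*g
T = -7/2 (T = (-22 - 1*(-15))/2 = (-22 + 15)/2 = (½)*(-7) = -7/2 ≈ -3.5000)
(H(-12, 11) + 101)*T = (-3*(-12) + 101)*(-7/2) = (36 + 101)*(-7/2) = 137*(-7/2) = -959/2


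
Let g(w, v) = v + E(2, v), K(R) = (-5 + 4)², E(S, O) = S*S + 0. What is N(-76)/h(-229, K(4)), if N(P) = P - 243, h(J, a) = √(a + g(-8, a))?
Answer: -319*√6/6 ≈ -130.23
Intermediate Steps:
E(S, O) = S² (E(S, O) = S² + 0 = S²)
K(R) = 1 (K(R) = (-1)² = 1)
g(w, v) = 4 + v (g(w, v) = v + 2² = v + 4 = 4 + v)
h(J, a) = √(4 + 2*a) (h(J, a) = √(a + (4 + a)) = √(4 + 2*a))
N(P) = -243 + P
N(-76)/h(-229, K(4)) = (-243 - 76)/(√(4 + 2*1)) = -319/√(4 + 2) = -319*√6/6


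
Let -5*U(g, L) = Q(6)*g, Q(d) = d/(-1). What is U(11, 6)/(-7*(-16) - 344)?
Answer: -33/580 ≈ -0.056897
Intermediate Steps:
Q(d) = -d (Q(d) = d*(-1) = -d)
U(g, L) = 6*g/5 (U(g, L) = -(-1*6)*g/5 = -(-6)*g/5 = 6*g/5)
U(11, 6)/(-7*(-16) - 344) = ((6/5)*11)/(-7*(-16) - 344) = (66/5)/(112 - 344) = (66/5)/(-232) = -1/232*66/5 = -33/580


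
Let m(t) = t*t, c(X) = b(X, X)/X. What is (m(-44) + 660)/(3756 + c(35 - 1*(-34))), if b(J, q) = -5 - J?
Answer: 89562/129545 ≈ 0.69136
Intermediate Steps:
c(X) = (-5 - X)/X
m(t) = t²
(m(-44) + 660)/(3756 + c(35 - 1*(-34))) = ((-44)² + 660)/(3756 + (-5 - (35 - 1*(-34)))/(35 - 1*(-34))) = (1936 + 660)/(3756 + (-5 - (35 + 34))/(35 + 34)) = 2596/(3756 + (-5 - 1*69)/69) = 2596/(3756 + (-5 - 69)/69) = 2596/(3756 + (1/69)*(-74)) = 2596/(3756 - 74/69) = 2596/(259090/69) = 2596*(69/259090) = 89562/129545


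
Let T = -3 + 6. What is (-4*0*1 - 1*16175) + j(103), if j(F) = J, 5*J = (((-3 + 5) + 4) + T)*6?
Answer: -80821/5 ≈ -16164.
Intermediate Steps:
T = 3
J = 54/5 (J = ((((-3 + 5) + 4) + 3)*6)/5 = (((2 + 4) + 3)*6)/5 = ((6 + 3)*6)/5 = (9*6)/5 = (⅕)*54 = 54/5 ≈ 10.800)
j(F) = 54/5
(-4*0*1 - 1*16175) + j(103) = (-4*0*1 - 1*16175) + 54/5 = (0*1 - 16175) + 54/5 = (0 - 16175) + 54/5 = -16175 + 54/5 = -80821/5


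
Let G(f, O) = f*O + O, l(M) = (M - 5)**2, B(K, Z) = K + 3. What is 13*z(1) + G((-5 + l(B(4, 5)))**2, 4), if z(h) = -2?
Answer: -18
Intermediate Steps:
B(K, Z) = 3 + K
l(M) = (-5 + M)**2
G(f, O) = O + O*f (G(f, O) = O*f + O = O + O*f)
13*z(1) + G((-5 + l(B(4, 5)))**2, 4) = 13*(-2) + 4*(1 + (-5 + (-5 + (3 + 4))**2)**2) = -26 + 4*(1 + (-5 + (-5 + 7)**2)**2) = -26 + 4*(1 + (-5 + 2**2)**2) = -26 + 4*(1 + (-5 + 4)**2) = -26 + 4*(1 + (-1)**2) = -26 + 4*(1 + 1) = -26 + 4*2 = -26 + 8 = -18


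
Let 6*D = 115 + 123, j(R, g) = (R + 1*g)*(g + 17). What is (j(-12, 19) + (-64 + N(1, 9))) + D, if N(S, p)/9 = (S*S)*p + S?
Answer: 953/3 ≈ 317.67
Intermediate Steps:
j(R, g) = (17 + g)*(R + g) (j(R, g) = (R + g)*(17 + g) = (17 + g)*(R + g))
N(S, p) = 9*S + 9*p*S² (N(S, p) = 9*((S*S)*p + S) = 9*(S²*p + S) = 9*(p*S² + S) = 9*(S + p*S²) = 9*S + 9*p*S²)
D = 119/3 (D = (115 + 123)/6 = (⅙)*238 = 119/3 ≈ 39.667)
(j(-12, 19) + (-64 + N(1, 9))) + D = ((19² + 17*(-12) + 17*19 - 12*19) + (-64 + 9*1*(1 + 1*9))) + 119/3 = ((361 - 204 + 323 - 228) + (-64 + 9*1*(1 + 9))) + 119/3 = (252 + (-64 + 9*1*10)) + 119/3 = (252 + (-64 + 90)) + 119/3 = (252 + 26) + 119/3 = 278 + 119/3 = 953/3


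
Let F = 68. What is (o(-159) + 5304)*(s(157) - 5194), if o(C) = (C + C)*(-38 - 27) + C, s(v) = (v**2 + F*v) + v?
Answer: 781884720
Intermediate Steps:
s(v) = v**2 + 69*v (s(v) = (v**2 + 68*v) + v = v**2 + 69*v)
o(C) = -129*C (o(C) = (2*C)*(-65) + C = -130*C + C = -129*C)
(o(-159) + 5304)*(s(157) - 5194) = (-129*(-159) + 5304)*(157*(69 + 157) - 5194) = (20511 + 5304)*(157*226 - 5194) = 25815*(35482 - 5194) = 25815*30288 = 781884720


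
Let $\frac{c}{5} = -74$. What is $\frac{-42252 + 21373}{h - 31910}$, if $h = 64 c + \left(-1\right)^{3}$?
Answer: $\frac{20879}{55591} \approx 0.37558$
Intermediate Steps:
$c = -370$ ($c = 5 \left(-74\right) = -370$)
$h = -23681$ ($h = 64 \left(-370\right) + \left(-1\right)^{3} = -23680 - 1 = -23681$)
$\frac{-42252 + 21373}{h - 31910} = \frac{-42252 + 21373}{-23681 - 31910} = - \frac{20879}{-55591} = \left(-20879\right) \left(- \frac{1}{55591}\right) = \frac{20879}{55591}$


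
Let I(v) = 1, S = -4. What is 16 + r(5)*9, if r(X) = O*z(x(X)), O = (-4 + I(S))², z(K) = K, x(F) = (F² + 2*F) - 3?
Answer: 2608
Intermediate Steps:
x(F) = -3 + F² + 2*F
O = 9 (O = (-4 + 1)² = (-3)² = 9)
r(X) = -27 + 9*X² + 18*X (r(X) = 9*(-3 + X² + 2*X) = -27 + 9*X² + 18*X)
16 + r(5)*9 = 16 + (-27 + 9*5² + 18*5)*9 = 16 + (-27 + 9*25 + 90)*9 = 16 + (-27 + 225 + 90)*9 = 16 + 288*9 = 16 + 2592 = 2608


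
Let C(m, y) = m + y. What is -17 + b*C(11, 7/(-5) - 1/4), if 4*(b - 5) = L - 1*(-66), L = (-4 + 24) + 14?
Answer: 527/2 ≈ 263.50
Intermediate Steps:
L = 34 (L = 20 + 14 = 34)
b = 30 (b = 5 + (34 - 1*(-66))/4 = 5 + (34 + 66)/4 = 5 + (¼)*100 = 5 + 25 = 30)
-17 + b*C(11, 7/(-5) - 1/4) = -17 + 30*(11 + (7/(-5) - 1/4)) = -17 + 30*(11 + (7*(-⅕) - 1*¼)) = -17 + 30*(11 + (-7/5 - ¼)) = -17 + 30*(11 - 33/20) = -17 + 30*(187/20) = -17 + 561/2 = 527/2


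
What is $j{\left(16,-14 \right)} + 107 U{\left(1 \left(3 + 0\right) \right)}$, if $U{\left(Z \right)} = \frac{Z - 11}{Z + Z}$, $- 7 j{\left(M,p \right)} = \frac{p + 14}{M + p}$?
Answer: $- \frac{428}{3} \approx -142.67$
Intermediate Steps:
$j{\left(M,p \right)} = - \frac{14 + p}{7 \left(M + p\right)}$ ($j{\left(M,p \right)} = - \frac{\left(p + 14\right) \frac{1}{M + p}}{7} = - \frac{\left(14 + p\right) \frac{1}{M + p}}{7} = - \frac{\frac{1}{M + p} \left(14 + p\right)}{7} = - \frac{14 + p}{7 \left(M + p\right)}$)
$U{\left(Z \right)} = \frac{-11 + Z}{2 Z}$
$j{\left(16,-14 \right)} + 107 U{\left(1 \left(3 + 0\right) \right)} = \frac{-2 - -2}{16 - 14} + 107 \frac{-11 + 1 \left(3 + 0\right)}{2 \cdot 1 \left(3 + 0\right)} = \frac{-2 + 2}{2} + 107 \frac{-11 + 1 \cdot 3}{2 \cdot 1 \cdot 3} = \frac{1}{2} \cdot 0 + 107 \frac{-11 + 3}{2 \cdot 3} = 0 + 107 \cdot \frac{1}{2} \cdot \frac{1}{3} \left(-8\right) = 0 + 107 \left(- \frac{4}{3}\right) = 0 - \frac{428}{3} = - \frac{428}{3}$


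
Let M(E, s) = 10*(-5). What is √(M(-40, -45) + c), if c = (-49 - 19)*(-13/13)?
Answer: 3*√2 ≈ 4.2426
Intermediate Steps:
M(E, s) = -50
c = 68 (c = -(-884)/13 = -68*(-1) = 68)
√(M(-40, -45) + c) = √(-50 + 68) = √18 = 3*√2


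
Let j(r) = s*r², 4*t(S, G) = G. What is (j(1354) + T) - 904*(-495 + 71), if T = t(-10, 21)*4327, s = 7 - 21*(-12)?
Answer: 1900939427/4 ≈ 4.7523e+8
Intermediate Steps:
t(S, G) = G/4
s = 259 (s = 7 + 252 = 259)
T = 90867/4 (T = ((¼)*21)*4327 = (21/4)*4327 = 90867/4 ≈ 22717.)
j(r) = 259*r²
(j(1354) + T) - 904*(-495 + 71) = (259*1354² + 90867/4) - 904*(-495 + 71) = (259*1833316 + 90867/4) - 904*(-424) = (474828844 + 90867/4) + 383296 = 1899406243/4 + 383296 = 1900939427/4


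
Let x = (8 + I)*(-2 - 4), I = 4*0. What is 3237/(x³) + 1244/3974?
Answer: 20785435/73248768 ≈ 0.28376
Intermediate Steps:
I = 0
x = -48 (x = (8 + 0)*(-2 - 4) = 8*(-6) = -48)
3237/(x³) + 1244/3974 = 3237/((-48)³) + 1244/3974 = 3237/(-110592) + 1244*(1/3974) = 3237*(-1/110592) + 622/1987 = -1079/36864 + 622/1987 = 20785435/73248768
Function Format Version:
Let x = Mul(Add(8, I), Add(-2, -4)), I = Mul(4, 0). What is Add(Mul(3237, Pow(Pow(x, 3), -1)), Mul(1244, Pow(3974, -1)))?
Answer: Rational(20785435, 73248768) ≈ 0.28376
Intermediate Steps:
I = 0
x = -48 (x = Mul(Add(8, 0), Add(-2, -4)) = Mul(8, -6) = -48)
Add(Mul(3237, Pow(Pow(x, 3), -1)), Mul(1244, Pow(3974, -1))) = Add(Mul(3237, Pow(Pow(-48, 3), -1)), Mul(1244, Pow(3974, -1))) = Add(Mul(3237, Pow(-110592, -1)), Mul(1244, Rational(1, 3974))) = Add(Mul(3237, Rational(-1, 110592)), Rational(622, 1987)) = Add(Rational(-1079, 36864), Rational(622, 1987)) = Rational(20785435, 73248768)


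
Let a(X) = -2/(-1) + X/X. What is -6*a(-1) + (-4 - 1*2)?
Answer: -24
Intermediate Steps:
a(X) = 3 (a(X) = -2*(-1) + 1 = 2 + 1 = 3)
-6*a(-1) + (-4 - 1*2) = -6*3 + (-4 - 1*2) = -18 + (-4 - 2) = -18 - 6 = -24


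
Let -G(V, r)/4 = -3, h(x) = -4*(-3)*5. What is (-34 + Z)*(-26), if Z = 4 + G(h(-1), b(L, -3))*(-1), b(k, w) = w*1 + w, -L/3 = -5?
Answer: 1092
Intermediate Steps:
L = 15 (L = -3*(-5) = 15)
h(x) = 60 (h(x) = 12*5 = 60)
b(k, w) = 2*w (b(k, w) = w + w = 2*w)
G(V, r) = 12 (G(V, r) = -4*(-3) = 12)
Z = -8 (Z = 4 + 12*(-1) = 4 - 12 = -8)
(-34 + Z)*(-26) = (-34 - 8)*(-26) = -42*(-26) = 1092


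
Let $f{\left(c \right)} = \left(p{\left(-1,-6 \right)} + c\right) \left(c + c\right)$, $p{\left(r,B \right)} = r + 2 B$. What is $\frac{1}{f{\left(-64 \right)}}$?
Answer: $\frac{1}{9856} \approx 0.00010146$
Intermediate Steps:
$f{\left(c \right)} = 2 c \left(-13 + c\right)$ ($f{\left(c \right)} = \left(\left(-1 + 2 \left(-6\right)\right) + c\right) \left(c + c\right) = \left(\left(-1 - 12\right) + c\right) 2 c = \left(-13 + c\right) 2 c = 2 c \left(-13 + c\right)$)
$\frac{1}{f{\left(-64 \right)}} = \frac{1}{2 \left(-64\right) \left(-13 - 64\right)} = \frac{1}{2 \left(-64\right) \left(-77\right)} = \frac{1}{9856}$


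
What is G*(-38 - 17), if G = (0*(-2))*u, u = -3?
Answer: 0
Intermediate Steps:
G = 0 (G = (0*(-2))*(-3) = 0*(-3) = 0)
G*(-38 - 17) = 0*(-38 - 17) = 0*(-55) = 0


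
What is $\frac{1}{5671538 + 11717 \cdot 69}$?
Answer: $\frac{1}{6480011} \approx 1.5432 \cdot 10^{-7}$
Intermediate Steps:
$\frac{1}{5671538 + 11717 \cdot 69} = \frac{1}{5671538 + 808473} = \frac{1}{6480011}$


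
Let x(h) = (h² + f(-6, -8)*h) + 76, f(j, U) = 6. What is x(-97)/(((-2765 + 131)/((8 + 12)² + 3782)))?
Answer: -6205391/439 ≈ -14135.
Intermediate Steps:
x(h) = 76 + h² + 6*h (x(h) = (h² + 6*h) + 76 = 76 + h² + 6*h)
x(-97)/(((-2765 + 131)/((8 + 12)² + 3782))) = (76 + (-97)² + 6*(-97))/(((-2765 + 131)/((8 + 12)² + 3782))) = (76 + 9409 - 582)/((-2634/(20² + 3782))) = 8903/((-2634/(400 + 3782))) = 8903/((-2634/4182)) = 8903/((-2634*1/4182)) = 8903/(-439/697) = 8903*(-697/439) = -6205391/439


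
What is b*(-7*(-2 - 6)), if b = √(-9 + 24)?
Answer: 56*√15 ≈ 216.89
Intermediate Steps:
b = √15 ≈ 3.8730
b*(-7*(-2 - 6)) = √15*(-7*(-2 - 6)) = √15*(-7*(-8)) = √15*56 = 56*√15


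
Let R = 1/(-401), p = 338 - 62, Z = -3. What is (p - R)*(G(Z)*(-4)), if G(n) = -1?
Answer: 442708/401 ≈ 1104.0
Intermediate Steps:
p = 276
R = -1/401 ≈ -0.0024938
(p - R)*(G(Z)*(-4)) = (276 - 1*(-1/401))*(-1*(-4)) = (276 + 1/401)*4 = (110677/401)*4 = 442708/401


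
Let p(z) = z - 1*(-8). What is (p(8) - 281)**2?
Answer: 70225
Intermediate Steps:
p(z) = 8 + z (p(z) = z + 8 = 8 + z)
(p(8) - 281)**2 = ((8 + 8) - 281)**2 = (16 - 281)**2 = (-265)**2 = 70225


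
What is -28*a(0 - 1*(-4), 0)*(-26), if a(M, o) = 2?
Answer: 1456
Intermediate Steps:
-28*a(0 - 1*(-4), 0)*(-26) = -28*2*(-26) = -56*(-26) = 1456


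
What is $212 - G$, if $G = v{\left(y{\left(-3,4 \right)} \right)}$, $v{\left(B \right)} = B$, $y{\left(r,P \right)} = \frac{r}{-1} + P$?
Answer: $205$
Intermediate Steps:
$y{\left(r,P \right)} = P - r$ ($y{\left(r,P \right)} = r \left(-1\right) + P = - r + P = P - r$)
$G = 7$ ($G = 4 - -3 = 4 + 3 = 7$)
$212 - G = 212 - 7 = 205$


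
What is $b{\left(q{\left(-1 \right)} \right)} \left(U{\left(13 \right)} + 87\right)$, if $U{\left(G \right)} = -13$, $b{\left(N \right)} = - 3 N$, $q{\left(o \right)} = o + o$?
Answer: $444$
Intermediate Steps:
$q{\left(o \right)} = 2 o$
$b{\left(q{\left(-1 \right)} \right)} \left(U{\left(13 \right)} + 87\right) = - 3 \cdot 2 \left(-1\right) \left(-13 + 87\right) = \left(-3\right) \left(-2\right) 74 = 6 \cdot 74 = 444$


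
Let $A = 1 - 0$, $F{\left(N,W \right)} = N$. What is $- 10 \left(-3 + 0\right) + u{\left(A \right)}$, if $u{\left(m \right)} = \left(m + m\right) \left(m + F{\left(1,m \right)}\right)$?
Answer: $34$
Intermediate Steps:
$A = 1$ ($A = 1 + 0 = 1$)
$u{\left(m \right)} = 2 m \left(1 + m\right)$ ($u{\left(m \right)} = \left(m + m\right) \left(m + 1\right) = 2 m \left(1 + m\right)$)
$- 10 \left(-3 + 0\right) + u{\left(A \right)} = - 10 \left(-3 + 0\right) + 2 \cdot 1 \left(1 + 1\right) = \left(-10\right) \left(-3\right) + 2 \cdot 1 \cdot 2 = 30 + 4 = 34$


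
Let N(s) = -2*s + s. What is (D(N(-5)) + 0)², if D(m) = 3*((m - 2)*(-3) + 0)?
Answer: 729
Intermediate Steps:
N(s) = -s
D(m) = 18 - 9*m (D(m) = 3*((-2 + m)*(-3) + 0) = 3*((6 - 3*m) + 0) = 3*(6 - 3*m) = 18 - 9*m)
(D(N(-5)) + 0)² = ((18 - (-9)*(-5)) + 0)² = ((18 - 9*5) + 0)² = ((18 - 45) + 0)² = (-27 + 0)² = (-27)² = 729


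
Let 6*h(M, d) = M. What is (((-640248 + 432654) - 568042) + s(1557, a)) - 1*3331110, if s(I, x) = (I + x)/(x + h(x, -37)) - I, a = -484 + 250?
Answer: -53408002/13 ≈ -4.1083e+6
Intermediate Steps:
h(M, d) = M/6
a = -234
s(I, x) = -I + 6*(I + x)/(7*x) (s(I, x) = (I + x)/(x + x/6) - I = (I + x)/((7*x/6)) - I = (I + x)*(6/(7*x)) - I = 6*(I + x)/(7*x) - I = -I + 6*(I + x)/(7*x))
(((-640248 + 432654) - 568042) + s(1557, a)) - 1*3331110 = (((-640248 + 432654) - 568042) + (6/7 - 1*1557 + (6/7)*1557/(-234))) - 1*3331110 = ((-207594 - 568042) + (6/7 - 1557 + (6/7)*1557*(-1/234))) - 3331110 = (-775636 + (6/7 - 1557 - 519/91)) - 3331110 = (-775636 - 20304/13) - 3331110 = -10103572/13 - 3331110 = -53408002/13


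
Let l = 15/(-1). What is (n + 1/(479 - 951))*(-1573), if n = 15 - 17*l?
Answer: -200461547/472 ≈ -4.2471e+5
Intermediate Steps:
l = -15 (l = 15*(-1) = -15)
n = 270 (n = 15 - 17*(-15) = 15 + 255 = 270)
(n + 1/(479 - 951))*(-1573) = (270 + 1/(479 - 951))*(-1573) = (270 + 1/(-472))*(-1573) = (270 - 1/472)*(-1573) = (127439/472)*(-1573) = -200461547/472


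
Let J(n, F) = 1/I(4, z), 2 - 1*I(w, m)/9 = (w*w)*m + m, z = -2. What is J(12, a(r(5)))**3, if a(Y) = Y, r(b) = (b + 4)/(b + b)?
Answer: 1/34012224 ≈ 2.9401e-8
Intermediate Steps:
r(b) = (4 + b)/(2*b) (r(b) = (4 + b)/((2*b)) = (4 + b)*(1/(2*b)) = (4 + b)/(2*b))
I(w, m) = 18 - 9*m - 9*m*w**2 (I(w, m) = 18 - 9*((w*w)*m + m) = 18 - 9*(w**2*m + m) = 18 - 9*(m*w**2 + m) = 18 - 9*(m + m*w**2) = 18 + (-9*m - 9*m*w**2) = 18 - 9*m - 9*m*w**2)
J(n, F) = 1/324 (J(n, F) = 1/(18 - 9*(-2) - 9*(-2)*4**2) = 1/(18 + 18 - 9*(-2)*16) = 1/(18 + 18 + 288) = 1/324)
J(12, a(r(5)))**3 = (1/324)**3 = 1/34012224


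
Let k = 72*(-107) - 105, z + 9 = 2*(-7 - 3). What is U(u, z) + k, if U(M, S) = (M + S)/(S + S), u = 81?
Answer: -226487/29 ≈ -7809.9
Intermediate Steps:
z = -29 (z = -9 + 2*(-7 - 3) = -9 + 2*(-10) = -9 - 20 = -29)
U(M, S) = (M + S)/(2*S) (U(M, S) = (M + S)/((2*S)) = (M + S)*(1/(2*S)) = (M + S)/(2*S))
k = -7809 (k = -7704 - 105 = -7809)
U(u, z) + k = (½)*(81 - 29)/(-29) - 7809 = (½)*(-1/29)*52 - 7809 = -26/29 - 7809 = -226487/29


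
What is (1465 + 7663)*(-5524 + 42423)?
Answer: 336814072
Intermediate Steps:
(1465 + 7663)*(-5524 + 42423) = 9128*36899 = 336814072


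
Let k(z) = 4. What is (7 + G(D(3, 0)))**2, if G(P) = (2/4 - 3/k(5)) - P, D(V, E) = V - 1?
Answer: 361/16 ≈ 22.563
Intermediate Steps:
D(V, E) = -1 + V
G(P) = -1/4 - P (G(P) = (2/4 - 3/4) - P = (2*(1/4) - 3*1/4) - P = (1/2 - 3/4) - P = -1/4 - P)
(7 + G(D(3, 0)))**2 = (7 + (-1/4 - (-1 + 3)))**2 = (7 + (-1/4 - 1*2))**2 = (7 + (-1/4 - 2))**2 = (7 - 9/4)**2 = (19/4)**2 = 361/16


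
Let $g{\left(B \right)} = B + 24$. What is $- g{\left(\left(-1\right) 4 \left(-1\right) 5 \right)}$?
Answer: $-44$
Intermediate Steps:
$g{\left(B \right)} = 24 + B$
$- g{\left(\left(-1\right) 4 \left(-1\right) 5 \right)} = - (24 + \left(-1\right) 4 \left(-1\right) 5) = - (24 + \left(-4\right) \left(-1\right) 5) = - (24 + 4 \cdot 5) = - (24 + 20) = \left(-1\right) 44 = -44$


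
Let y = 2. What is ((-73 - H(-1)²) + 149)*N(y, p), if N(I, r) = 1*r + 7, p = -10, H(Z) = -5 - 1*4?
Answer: 15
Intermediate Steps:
H(Z) = -9 (H(Z) = -5 - 4 = -9)
N(I, r) = 7 + r (N(I, r) = r + 7 = 7 + r)
((-73 - H(-1)²) + 149)*N(y, p) = ((-73 - 1*(-9)²) + 149)*(7 - 10) = ((-73 - 1*81) + 149)*(-3) = ((-73 - 81) + 149)*(-3) = (-154 + 149)*(-3) = -5*(-3) = 15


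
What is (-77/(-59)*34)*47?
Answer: 123046/59 ≈ 2085.5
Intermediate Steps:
(-77/(-59)*34)*47 = (-77*(-1/59)*34)*47 = ((77/59)*34)*47 = (2618/59)*47 = 123046/59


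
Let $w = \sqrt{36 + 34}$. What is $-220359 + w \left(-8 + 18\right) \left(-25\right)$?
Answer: $-220359 - 250 \sqrt{70} \approx -2.2245 \cdot 10^{5}$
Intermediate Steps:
$w = \sqrt{70} \approx 8.3666$
$-220359 + w \left(-8 + 18\right) \left(-25\right) = -220359 + \sqrt{70} \left(-8 + 18\right) \left(-25\right) = -220359 + \sqrt{70} \cdot 10 \left(-25\right) = -220359 + 10 \sqrt{70} \left(-25\right) = -220359 - 250 \sqrt{70}$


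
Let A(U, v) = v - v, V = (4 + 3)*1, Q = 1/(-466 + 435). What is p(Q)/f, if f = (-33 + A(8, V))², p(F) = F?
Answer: -1/33759 ≈ -2.9622e-5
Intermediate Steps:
Q = -1/31 (Q = 1/(-31) = -1/31 ≈ -0.032258)
V = 7 (V = 7*1 = 7)
A(U, v) = 0
f = 1089 (f = (-33 + 0)² = (-33)² = 1089)
p(Q)/f = -1/31/1089 = -1/31*1/1089 = -1/33759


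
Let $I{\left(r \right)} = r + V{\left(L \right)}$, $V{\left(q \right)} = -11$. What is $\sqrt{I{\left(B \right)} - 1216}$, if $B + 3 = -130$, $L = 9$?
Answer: $4 i \sqrt{85} \approx 36.878 i$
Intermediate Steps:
$B = -133$ ($B = -3 - 130 = -133$)
$I{\left(r \right)} = -11 + r$ ($I{\left(r \right)} = r - 11 = -11 + r$)
$\sqrt{I{\left(B \right)} - 1216} = \sqrt{\left(-11 - 133\right) - 1216} = \sqrt{-144 - 1216} = \sqrt{-1360} = 4 i \sqrt{85}$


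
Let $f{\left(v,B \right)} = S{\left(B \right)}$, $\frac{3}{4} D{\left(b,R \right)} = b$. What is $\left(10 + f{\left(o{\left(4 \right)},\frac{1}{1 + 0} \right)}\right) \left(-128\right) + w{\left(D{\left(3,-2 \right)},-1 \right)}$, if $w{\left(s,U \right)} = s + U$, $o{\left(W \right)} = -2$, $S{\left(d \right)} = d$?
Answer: $-1405$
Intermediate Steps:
$D{\left(b,R \right)} = \frac{4 b}{3}$
$f{\left(v,B \right)} = B$
$w{\left(s,U \right)} = U + s$
$\left(10 + f{\left(o{\left(4 \right)},\frac{1}{1 + 0} \right)}\right) \left(-128\right) + w{\left(D{\left(3,-2 \right)},-1 \right)} = \left(10 + \frac{1}{1 + 0}\right) \left(-128\right) + \left(-1 + \frac{4}{3} \cdot 3\right) = \left(10 + 1^{-1}\right) \left(-128\right) + \left(-1 + 4\right) = \left(10 + 1\right) \left(-128\right) + 3 = 11 \left(-128\right) + 3 = -1408 + 3 = -1405$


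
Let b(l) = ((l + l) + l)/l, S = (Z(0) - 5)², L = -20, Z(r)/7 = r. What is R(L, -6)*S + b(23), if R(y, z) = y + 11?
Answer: -222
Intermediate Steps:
Z(r) = 7*r
R(y, z) = 11 + y
S = 25 (S = (7*0 - 5)² = (0 - 5)² = (-5)² = 25)
b(l) = 3 (b(l) = (2*l + l)/l = (3*l)/l = 3)
R(L, -6)*S + b(23) = (11 - 20)*25 + 3 = -9*25 + 3 = -225 + 3 = -222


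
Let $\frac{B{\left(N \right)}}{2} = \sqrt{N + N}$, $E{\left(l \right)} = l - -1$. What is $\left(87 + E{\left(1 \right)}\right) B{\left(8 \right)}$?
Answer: $712$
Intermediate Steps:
$E{\left(l \right)} = 1 + l$ ($E{\left(l \right)} = l + 1 = 1 + l$)
$B{\left(N \right)} = 2 \sqrt{2} \sqrt{N}$ ($B{\left(N \right)} = 2 \sqrt{N + N} = 2 \sqrt{2 N} = 2 \sqrt{2} \sqrt{N}$)
$\left(87 + E{\left(1 \right)}\right) B{\left(8 \right)} = \left(87 + \left(1 + 1\right)\right) 2 \sqrt{2} \sqrt{8} = \left(87 + 2\right) 2 \sqrt{2} \cdot 2 \sqrt{2} = 89 \cdot 8 = 712$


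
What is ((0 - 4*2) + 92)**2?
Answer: 7056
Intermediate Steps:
((0 - 4*2) + 92)**2 = ((0 - 8) + 92)**2 = (-8 + 92)**2 = 84**2 = 7056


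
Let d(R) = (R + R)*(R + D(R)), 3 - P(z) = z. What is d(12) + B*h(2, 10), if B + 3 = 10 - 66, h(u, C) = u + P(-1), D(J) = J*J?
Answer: 3390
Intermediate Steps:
D(J) = J**2
P(z) = 3 - z
h(u, C) = 4 + u (h(u, C) = u + (3 - 1*(-1)) = u + (3 + 1) = u + 4 = 4 + u)
B = -59 (B = -3 + (10 - 66) = -3 - 56 = -59)
d(R) = 2*R*(R + R**2) (d(R) = (R + R)*(R + R**2) = (2*R)*(R + R**2) = 2*R*(R + R**2))
d(12) + B*h(2, 10) = 2*12**2*(1 + 12) - 59*(4 + 2) = 2*144*13 - 59*6 = 3744 - 354 = 3390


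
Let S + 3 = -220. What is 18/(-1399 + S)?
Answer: -9/811 ≈ -0.011097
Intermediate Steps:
S = -223 (S = -3 - 220 = -223)
18/(-1399 + S) = 18/(-1399 - 223) = 18/(-1622) = 18*(-1/1622) = -9/811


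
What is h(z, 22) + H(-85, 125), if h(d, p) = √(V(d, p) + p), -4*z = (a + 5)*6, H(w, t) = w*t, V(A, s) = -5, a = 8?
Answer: -10625 + √17 ≈ -10621.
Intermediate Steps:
H(w, t) = t*w
z = -39/2 (z = -(8 + 5)*6/4 = -13*6/4 = -¼*78 = -39/2 ≈ -19.500)
h(d, p) = √(-5 + p)
h(z, 22) + H(-85, 125) = √(-5 + 22) + 125*(-85) = √17 - 10625 = -10625 + √17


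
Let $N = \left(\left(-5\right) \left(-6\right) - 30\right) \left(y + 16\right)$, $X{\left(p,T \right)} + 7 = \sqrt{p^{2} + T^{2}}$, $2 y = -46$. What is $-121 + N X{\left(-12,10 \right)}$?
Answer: $-121$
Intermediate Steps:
$y = -23$ ($y = \frac{1}{2} \left(-46\right) = -23$)
$X{\left(p,T \right)} = -7 + \sqrt{T^{2} + p^{2}}$ ($X{\left(p,T \right)} = -7 + \sqrt{p^{2} + T^{2}} = -7 + \sqrt{T^{2} + p^{2}}$)
$N = 0$ ($N = \left(\left(-5\right) \left(-6\right) - 30\right) \left(-23 + 16\right) = \left(30 - 30\right) \left(-7\right) = 0 \left(-7\right) = 0$)
$-121 + N X{\left(-12,10 \right)} = -121 + 0 \left(-7 + \sqrt{10^{2} + \left(-12\right)^{2}}\right) = -121 + 0 \left(-7 + \sqrt{100 + 144}\right) = -121 + 0 \left(-7 + \sqrt{244}\right) = -121 + 0 \left(-7 + 2 \sqrt{61}\right) = -121 + 0 = -121$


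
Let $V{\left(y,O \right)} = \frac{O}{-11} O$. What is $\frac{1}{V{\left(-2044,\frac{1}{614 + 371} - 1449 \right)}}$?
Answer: $- \frac{10672475}{2037082525696} \approx -5.2391 \cdot 10^{-6}$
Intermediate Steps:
$V{\left(y,O \right)} = - \frac{O^{2}}{11}$ ($V{\left(y,O \right)} = O \left(- \frac{1}{11}\right) O = - \frac{O}{11} O = - \frac{O^{2}}{11}$)
$\frac{1}{V{\left(-2044,\frac{1}{614 + 371} - 1449 \right)}} = \frac{1}{\left(- \frac{1}{11}\right) \left(\frac{1}{614 + 371} - 1449\right)^{2}} = \frac{1}{\left(- \frac{1}{11}\right) \left(\frac{1}{985} - 1449\right)^{2}} = \frac{1}{\left(- \frac{1}{11}\right) \left(- \frac{1427264}{985}\right)^{2}} = \frac{1}{\left(- \frac{1}{11}\right) \frac{2037082525696}{970225}} = \frac{1}{- \frac{2037082525696}{10672475}} = - \frac{10672475}{2037082525696}$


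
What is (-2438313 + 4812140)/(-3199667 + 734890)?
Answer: -2373827/2464777 ≈ -0.96310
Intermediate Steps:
(-2438313 + 4812140)/(-3199667 + 734890) = 2373827/(-2464777) = 2373827*(-1/2464777) = -2373827/2464777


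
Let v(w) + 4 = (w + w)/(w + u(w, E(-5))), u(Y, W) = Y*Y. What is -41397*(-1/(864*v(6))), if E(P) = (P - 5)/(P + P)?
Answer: -96593/7488 ≈ -12.900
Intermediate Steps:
E(P) = (-5 + P)/(2*P) (E(P) = (-5 + P)/((2*P)) = (-5 + P)*(1/(2*P)) = (-5 + P)/(2*P))
u(Y, W) = Y²
v(w) = -4 + 2*w/(w + w²) (v(w) = -4 + (w + w)/(w + w²) = -4 + (2*w)/(w + w²) = -4 + 2*w/(w + w²))
-41397*(-1/(864*v(6))) = -41397*(-(1 + 6)/(1728*(-1 - 2*6))) = -41397*(-7/(1728*(-1 - 12))) = -41397/((-1728*(-13)/7)) = -41397/((-864*(-26/7))) = -41397/22464/7 = -41397*7/22464 = -96593/7488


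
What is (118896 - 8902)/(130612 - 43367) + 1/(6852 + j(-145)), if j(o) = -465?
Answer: 702618923/557233815 ≈ 1.2609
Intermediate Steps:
(118896 - 8902)/(130612 - 43367) + 1/(6852 + j(-145)) = (118896 - 8902)/(130612 - 43367) + 1/(6852 - 465) = 109994/87245 + 1/6387 = 702618923/557233815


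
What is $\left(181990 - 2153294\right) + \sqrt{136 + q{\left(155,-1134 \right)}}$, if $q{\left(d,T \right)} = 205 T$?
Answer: $-1971304 + i \sqrt{232334} \approx -1.9713 \cdot 10^{6} + 482.01 i$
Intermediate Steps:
$\left(181990 - 2153294\right) + \sqrt{136 + q{\left(155,-1134 \right)}} = \left(181990 - 2153294\right) + \sqrt{136 + 205 \left(-1134\right)} = -1971304 + \sqrt{136 - 232470} = -1971304 + \sqrt{-232334} = -1971304 + i \sqrt{232334}$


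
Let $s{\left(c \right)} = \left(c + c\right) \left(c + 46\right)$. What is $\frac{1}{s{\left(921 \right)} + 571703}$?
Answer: $\frac{1}{2352917} \approx 4.25 \cdot 10^{-7}$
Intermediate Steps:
$s{\left(c \right)} = 2 c \left(46 + c\right)$
$\frac{1}{s{\left(921 \right)} + 571703} = \frac{1}{2 \cdot 921 \left(46 + 921\right) + 571703} = \frac{1}{2 \cdot 921 \cdot 967 + 571703} = \frac{1}{1781214 + 571703} = \frac{1}{2352917}$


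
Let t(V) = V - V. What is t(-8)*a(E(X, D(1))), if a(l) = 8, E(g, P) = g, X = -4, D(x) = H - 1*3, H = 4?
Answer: 0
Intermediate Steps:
D(x) = 1 (D(x) = 4 - 1*3 = 4 - 3 = 1)
t(V) = 0
t(-8)*a(E(X, D(1))) = 0*8 = 0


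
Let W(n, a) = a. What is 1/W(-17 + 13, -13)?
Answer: -1/13 ≈ -0.076923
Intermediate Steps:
1/W(-17 + 13, -13) = 1/(-13) = -1/13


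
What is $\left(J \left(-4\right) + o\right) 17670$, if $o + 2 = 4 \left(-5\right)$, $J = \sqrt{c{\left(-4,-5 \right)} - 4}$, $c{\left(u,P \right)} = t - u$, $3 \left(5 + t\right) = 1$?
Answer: $-388740 - 23560 i \sqrt{42} \approx -3.8874 \cdot 10^{5} - 1.5269 \cdot 10^{5} i$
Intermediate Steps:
$t = - \frac{14}{3}$ ($t = -5 + \frac{1}{3} \cdot 1 = -5 + \frac{1}{3} = - \frac{14}{3} \approx -4.6667$)
$c{\left(u,P \right)} = - \frac{14}{3} - u$
$J = \frac{i \sqrt{42}}{3}$ ($J = \sqrt{\left(- \frac{14}{3} - -4\right) - 4} = \sqrt{\left(- \frac{14}{3} + 4\right) - 4} = \sqrt{- \frac{2}{3} - 4} = \sqrt{- \frac{14}{3}} = \frac{i \sqrt{42}}{3} \approx 2.1602 i$)
$o = -22$ ($o = -2 + 4 \left(-5\right) = -2 - 20 = -22$)
$\left(J \left(-4\right) + o\right) 17670 = \left(\frac{i \sqrt{42}}{3} \left(-4\right) - 22\right) 17670 = \left(- \frac{4 i \sqrt{42}}{3} - 22\right) 17670 = \left(-22 - \frac{4 i \sqrt{42}}{3}\right) 17670 = -388740 - 23560 i \sqrt{42}$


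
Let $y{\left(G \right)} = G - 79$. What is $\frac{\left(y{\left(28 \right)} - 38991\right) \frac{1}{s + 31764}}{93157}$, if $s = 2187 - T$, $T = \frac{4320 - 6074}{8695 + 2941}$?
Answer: $- \frac{227146356}{18401096798815} \approx -1.2344 \cdot 10^{-5}$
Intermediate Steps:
$T = - \frac{877}{5818}$ ($T = - \frac{1754}{11636} = \left(-1754\right) \frac{1}{11636} = - \frac{877}{5818} \approx -0.15074$)
$y{\left(G \right)} = -79 + G$
$s = \frac{12724843}{5818}$ ($s = 2187 - - \frac{877}{5818} = 2187 + \frac{877}{5818} = \frac{12724843}{5818} \approx 2187.2$)
$\frac{\left(y{\left(28 \right)} - 38991\right) \frac{1}{s + 31764}}{93157} = \frac{\left(\left(-79 + 28\right) - 38991\right) \frac{1}{\frac{12724843}{5818} + 31764}}{93157} = \frac{-51 - 38991}{\frac{197527795}{5818}} \cdot \frac{1}{93157} = \left(-39042\right) \frac{5818}{197527795} \cdot \frac{1}{93157} = \left(- \frac{227146356}{197527795}\right) \frac{1}{93157} = - \frac{227146356}{18401096798815}$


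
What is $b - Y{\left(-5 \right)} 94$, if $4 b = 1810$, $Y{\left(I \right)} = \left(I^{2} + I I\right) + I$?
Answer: $- \frac{7555}{2} \approx -3777.5$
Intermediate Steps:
$Y{\left(I \right)} = I + 2 I^{2}$ ($Y{\left(I \right)} = \left(I^{2} + I^{2}\right) + I = 2 I^{2} + I = I + 2 I^{2}$)
$b = \frac{905}{2}$ ($b = \frac{1}{4} \cdot 1810 = \frac{905}{2} \approx 452.5$)
$b - Y{\left(-5 \right)} 94 = \frac{905}{2} - - 5 \left(1 + 2 \left(-5\right)\right) 94 = \frac{905}{2} - - 5 \left(1 - 10\right) 94 = \frac{905}{2} - \left(-5\right) \left(-9\right) 94 = \frac{905}{2} - 45 \cdot 94 = \frac{905}{2} - 4230 = - \frac{7555}{2}$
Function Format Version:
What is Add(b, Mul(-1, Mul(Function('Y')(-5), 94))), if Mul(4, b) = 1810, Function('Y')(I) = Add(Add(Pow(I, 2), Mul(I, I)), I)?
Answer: Rational(-7555, 2) ≈ -3777.5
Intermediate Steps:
Function('Y')(I) = Add(I, Mul(2, Pow(I, 2))) (Function('Y')(I) = Add(Add(Pow(I, 2), Pow(I, 2)), I) = Add(Mul(2, Pow(I, 2)), I) = Add(I, Mul(2, Pow(I, 2))))
b = Rational(905, 2) (b = Mul(Rational(1, 4), 1810) = Rational(905, 2) ≈ 452.50)
Add(b, Mul(-1, Mul(Function('Y')(-5), 94))) = Add(Rational(905, 2), Mul(-1, Mul(Mul(-5, Add(1, Mul(2, -5))), 94))) = Add(Rational(905, 2), Mul(-1, Mul(Mul(-5, Add(1, -10)), 94))) = Add(Rational(905, 2), Mul(-1, Mul(Mul(-5, -9), 94))) = Add(Rational(905, 2), Mul(-1, Mul(45, 94))) = Add(Rational(905, 2), Mul(-1, 4230)) = Add(Rational(905, 2), -4230) = Rational(-7555, 2)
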